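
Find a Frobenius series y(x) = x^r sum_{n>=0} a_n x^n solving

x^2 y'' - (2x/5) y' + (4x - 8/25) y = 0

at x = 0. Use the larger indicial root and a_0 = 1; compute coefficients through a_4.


Write in Frobenius form y'' + (p(x)/x) y' + (q(x)/x^2) y = 0:
  p(x) = -2/5,  q(x) = 4x - 8/25.
Indicial equation: r(r-1) + (-2/5) r + (-8/25) = 0 -> roots r_1 = 8/5, r_2 = -1/5.
Take r = r_1 = 8/5. Let y(x) = x^r sum_{n>=0} a_n x^n with a_0 = 1.
Substitute y = x^r sum a_n x^n and match x^{r+n}. The recurrence is
  D(n) a_n + 4 a_{n-1} = 0,  where D(n) = (r+n)(r+n-1) + (-2/5)(r+n) + (-8/25).
  a_n = -4 / D(n) * a_{n-1}.
Since the indicial polynomial factors as (r - r_1)(r - r_2), D(n) = (r_1 + n - r_1)(r_1 + n - r_2) = n(n + 9/5).
Evaluating step by step (a_0 = 1):
  n = 1: D(1) = 1(1 + 9/5) = 14/5; numerator = -4(1) = -4; a_1 = (-4)/(14/5) = -10/7
  n = 2: D(2) = 2(2 + 9/5) = 38/5; numerator = -4(-10/7) = 40/7; a_2 = (40/7)/(38/5) = 100/133
  n = 3: D(3) = 3(3 + 9/5) = 72/5; numerator = -4(100/133) = -400/133; a_3 = (-400/133)/(72/5) = -250/1197
  n = 4: D(4) = 4(4 + 9/5) = 116/5; numerator = -4(-250/1197) = 1000/1197; a_4 = (1000/1197)/(116/5) = 1250/34713

r = 8/5; a_0 = 1; a_1 = -10/7; a_2 = 100/133; a_3 = -250/1197; a_4 = 1250/34713


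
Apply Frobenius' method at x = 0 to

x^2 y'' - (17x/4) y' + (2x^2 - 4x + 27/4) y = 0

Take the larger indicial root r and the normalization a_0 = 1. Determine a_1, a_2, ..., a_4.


Write in Frobenius form y'' + (p(x)/x) y' + (q(x)/x^2) y = 0:
  p(x) = -17/4,  q(x) = 2x^2 - 4x + 27/4.
Indicial equation: r(r-1) + (-17/4) r + (27/4) = 0 -> roots r_1 = 3, r_2 = 9/4.
Take r = r_1 = 3. Let y(x) = x^r sum_{n>=0} a_n x^n with a_0 = 1.
Substitute y = x^r sum a_n x^n and match x^{r+n}. The recurrence is
  D(n) a_n - 4 a_{n-1} + 2 a_{n-2} = 0,  where D(n) = (r+n)(r+n-1) + (-17/4)(r+n) + (27/4).
  a_n = [4 a_{n-1} - 2 a_{n-2}] / D(n).
Since the indicial polynomial factors as (r - r_1)(r - r_2), D(n) = (r_1 + n - r_1)(r_1 + n - r_2) = n(n + 3/4).
Evaluating step by step (a_0 = 1):
  n = 1: D(1) = 1(1 + 3/4) = 7/4; numerator = 4(1) = 4; a_1 = (4)/(7/4) = 16/7
  n = 2: D(2) = 2(2 + 3/4) = 11/2; numerator = 4(16/7) - 2(1) = 50/7; a_2 = (50/7)/(11/2) = 100/77
  n = 3: D(3) = 3(3 + 3/4) = 45/4; numerator = 4(100/77) - 2(16/7) = 48/77; a_3 = (48/77)/(45/4) = 64/1155
  n = 4: D(4) = 4(4 + 3/4) = 19; numerator = 4(64/1155) - 2(100/77) = -392/165; a_4 = (-392/165)/(19) = -392/3135

r = 3; a_0 = 1; a_1 = 16/7; a_2 = 100/77; a_3 = 64/1155; a_4 = -392/3135


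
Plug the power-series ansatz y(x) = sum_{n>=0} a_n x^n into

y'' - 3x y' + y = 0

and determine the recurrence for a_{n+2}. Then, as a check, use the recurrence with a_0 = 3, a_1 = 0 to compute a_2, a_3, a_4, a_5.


Substitute y = sum_n a_n x^n.
y''(x) has coefficient (n+2)(n+1) a_{n+2} at x^n;
-3 x y'(x) has coefficient -3 n a_n at x^n (shift);
y(x) has coefficient 1 a_n at x^n.
Matching x^n: (n+2)(n+1) a_{n+2} + (-3n + 1) a_n = 0.
Thus a_{n+2} = (3n - 1) / ((n+1)(n+2)) * a_n.

Check with a_0 = 3, a_1 = 0 (apply the recurrence for n = 0, 1, 2, 3): a_0 = 3, a_1 = 0, a_2 = -3/2, a_3 = 0, a_4 = -5/8, a_5 = 0.

a_(n+2) = (3n - 1) / ((n+1)(n+2)) * a_n; check: a_0 = 3, a_1 = 0, a_2 = -3/2, a_3 = 0, a_4 = -5/8, a_5 = 0


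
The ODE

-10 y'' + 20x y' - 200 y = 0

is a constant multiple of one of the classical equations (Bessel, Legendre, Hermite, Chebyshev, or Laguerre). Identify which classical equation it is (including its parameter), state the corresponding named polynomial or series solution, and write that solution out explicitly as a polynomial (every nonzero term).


All three coefficients share the factor -10; dividing through by -10 gives  y'' - 2x y' + 20 y = 0.
This matches the Hermite equation y'' - 2x y' + 2n y = 0 with 2n = 20, so n = 10; the polynomial solution is H_10(x).
With y = sum_k a_k x^k, matching x^k gives (k+2)(k+1) a_{k+2} = 2(k - n) a_k = 2(k - 10) a_k. The right side vanishes at k = 10, so the series with the parity of 10 terminates at degree 10.
Standard normalization: leading coefficient of H_n is 2^n, so a_10 = 2^10 = 1024. Work downward with a_k = (k+1)(k+2) a_{k+2} / (2(k - n)):
  a_8 = (9)(10)(1024) / (2(8 - 10)) = 92160/(-4) = -23040
  a_6 = (7)(8)(-23040) / (2(6 - 10)) = -1290240/(-8) = 161280
  a_4 = (5)(6)(161280) / (2(4 - 10)) = 4838400/(-12) = -403200
  a_2 = (3)(4)(-403200) / (2(2 - 10)) = -4838400/(-16) = 302400
  a_0 = (1)(2)(302400) / (2(0 - 10)) = 604800/(-20) = -30240
Hence H_10(x) = 1024 x^10 - 23040 x^8 + 161280 x^6 - 403200 x^4 + 302400 x^2 - 30240.

H_10(x); series = 1024 x^10 - 23040 x^8 + 161280 x^6 - 403200 x^4 + 302400 x^2 - 30240


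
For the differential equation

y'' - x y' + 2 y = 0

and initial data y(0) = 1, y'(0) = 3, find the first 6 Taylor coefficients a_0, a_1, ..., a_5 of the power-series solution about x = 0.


Ansatz: y(x) = sum_{n>=0} a_n x^n, so y'(x) = sum_{n>=1} n a_n x^(n-1) and y''(x) = sum_{n>=2} n(n-1) a_n x^(n-2).
Substitute into P(x) y'' + Q(x) y' + R(x) y = 0 with P(x) = 1, Q(x) = -x, R(x) = 2, and match powers of x.
Initial conditions: a_0 = 1, a_1 = 3.
Setting the coefficient of each power of x to zero and solving order by order (substituting the coefficients already found):
  x^0: 2 a_2 + 2 a_0 = 0  ->  2 a_2 = -2 a_0 = -2  ->  a_2 = -1
  x^1: 6 a_3 + a_1 = 0  ->  6 a_3 = -a_1 = -3  ->  a_3 = -1/2
  x^2: 12 a_4 = 0  ->  a_4 = 0
  x^3: 20 a_5 - a_3 = 0  ->  20 a_5 = a_3 = -1/2  ->  a_5 = -1/40
Truncated series: y(x) = 1 + 3 x - x^2 - (1/2) x^3 - (1/40) x^5 + O(x^6).

a_0 = 1; a_1 = 3; a_2 = -1; a_3 = -1/2; a_4 = 0; a_5 = -1/40


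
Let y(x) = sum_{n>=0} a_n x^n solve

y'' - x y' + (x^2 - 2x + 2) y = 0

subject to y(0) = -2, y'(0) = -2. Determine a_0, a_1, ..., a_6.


Ansatz: y(x) = sum_{n>=0} a_n x^n, so y'(x) = sum_{n>=1} n a_n x^(n-1) and y''(x) = sum_{n>=2} n(n-1) a_n x^(n-2).
Substitute into P(x) y'' + Q(x) y' + R(x) y = 0 with P(x) = 1, Q(x) = -x, R(x) = x^2 - 2x + 2, and match powers of x.
Initial conditions: a_0 = -2, a_1 = -2.
Setting the coefficient of each power of x to zero and solving order by order (substituting the coefficients already found):
  x^0: 2 a_2 + 2 a_0 = 0  ->  2 a_2 = -2 a_0 = 4  ->  a_2 = 2
  x^1: 6 a_3 + a_1 - 2 a_0 = 0  ->  6 a_3 = -a_1 + 2 a_0 = -2  ->  a_3 = -1/3
  x^2: 12 a_4 - 2 a_1 + a_0 = 0  ->  12 a_4 = 2 a_1 - a_0 = -2  ->  a_4 = -1/6
  x^3: 20 a_5 - a_3 - 2 a_2 + a_1 = 0  ->  20 a_5 = a_3 + 2 a_2 - a_1 = 17/3  ->  a_5 = 17/60
  x^4: 30 a_6 - 2 a_4 - 2 a_3 + a_2 = 0  ->  30 a_6 = 2 a_4 + 2 a_3 - a_2 = -3  ->  a_6 = -1/10
Truncated series: y(x) = -2 - 2 x + 2 x^2 - (1/3) x^3 - (1/6) x^4 + (17/60) x^5 - (1/10) x^6 + O(x^7).

a_0 = -2; a_1 = -2; a_2 = 2; a_3 = -1/3; a_4 = -1/6; a_5 = 17/60; a_6 = -1/10


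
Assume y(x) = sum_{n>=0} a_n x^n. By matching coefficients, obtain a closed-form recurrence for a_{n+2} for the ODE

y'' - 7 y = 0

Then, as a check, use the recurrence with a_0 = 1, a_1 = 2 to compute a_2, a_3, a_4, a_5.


Substitute y = sum_n a_n x^n into y'' + (const) y = 0.
y''(x) = sum_{n>=0} (n+2)(n+1) a_{n+2} x^n.
The ODE becomes sum_n [(n+2)(n+1) a_{n+2} - 7 a_n] x^n = 0.
Setting each coefficient to zero gives the recurrence:
  (n+2)(n+1) a_{n+2} - 7 a_n = 0,
  a_{n+2} = 7 / ((n+1)(n+2)) a_n.

Check with a_0 = 1, a_1 = 2 (apply the recurrence for n = 0, 1, 2, 3): a_0 = 1, a_1 = 2, a_2 = 7/2, a_3 = 7/3, a_4 = 49/24, a_5 = 49/60.

a_{n+2} = 7/((n+1)(n+2)) * a_n; check: a_0 = 1, a_1 = 2, a_2 = 7/2, a_3 = 7/3, a_4 = 49/24, a_5 = 49/60


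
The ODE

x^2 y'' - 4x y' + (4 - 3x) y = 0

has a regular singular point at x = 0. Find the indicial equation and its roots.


Divide by x^2 to reach normal form y'' + P_1(x) y' + P_2(x) y = 0 with P_1(x) = -4/x and P_2(x) = -3/x + 4/x^2.
x = 0 is a singular point because the y'-coefficient -4/x has a pole at x = 0 and the y-coefficient -3/x + 4/x^2 has a pole at x = 0.
It is a regular singular point because x P_1(x) = p(x) = -4 and x^2 P_2(x) = q(x) = 4 - 3x are polynomials, hence analytic at x = 0.
p(0) = -4,  q(0) = 4.
Indicial equation: r(r-1) + p(0) r + q(0) = 0, i.e. r^2 + (p(0) - 1) r + q(0) = 0, i.e. r^2 - 5 r + 4 = 0.
Discriminant: (-5)^2 - 4(4) = 9, so r = (5 ± 3)/2.
Solving: r_1 = 4, r_2 = 1.

indicial: r^2 - 5 r + 4 = 0; roots r_1 = 4, r_2 = 1


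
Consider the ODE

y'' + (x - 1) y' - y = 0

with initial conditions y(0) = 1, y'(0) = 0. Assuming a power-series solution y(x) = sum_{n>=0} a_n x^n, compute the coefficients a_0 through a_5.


Ansatz: y(x) = sum_{n>=0} a_n x^n, so y'(x) = sum_{n>=1} n a_n x^(n-1) and y''(x) = sum_{n>=2} n(n-1) a_n x^(n-2).
Substitute into P(x) y'' + Q(x) y' + R(x) y = 0 with P(x) = 1, Q(x) = x - 1, R(x) = -1, and match powers of x.
Initial conditions: a_0 = 1, a_1 = 0.
Setting the coefficient of each power of x to zero and solving order by order (substituting the coefficients already found):
  x^0: 2 a_2 - a_1 - a_0 = 0  ->  2 a_2 = a_1 + a_0 = 1  ->  a_2 = 1/2
  x^1: 6 a_3 - 2 a_2 = 0  ->  6 a_3 = 2 a_2 = 1  ->  a_3 = 1/6
  x^2: 12 a_4 - 3 a_3 + a_2 = 0  ->  12 a_4 = 3 a_3 - a_2 = 0  ->  a_4 = 0
  x^3: 20 a_5 - 4 a_4 + 2 a_3 = 0  ->  20 a_5 = 4 a_4 - 2 a_3 = -1/3  ->  a_5 = -1/60
Truncated series: y(x) = 1 + (1/2) x^2 + (1/6) x^3 - (1/60) x^5 + O(x^6).

a_0 = 1; a_1 = 0; a_2 = 1/2; a_3 = 1/6; a_4 = 0; a_5 = -1/60


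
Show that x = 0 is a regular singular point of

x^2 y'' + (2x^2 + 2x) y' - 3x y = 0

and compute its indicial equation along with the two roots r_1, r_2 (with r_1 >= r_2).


Divide by x^2 to reach normal form y'' + P_1(x) y' + P_2(x) y = 0 with P_1(x) = 2 + 2/x and P_2(x) = -3/x.
x = 0 is a singular point because the y'-coefficient 2 + 2/x has a pole at x = 0 and the y-coefficient -3/x has a pole at x = 0.
It is a regular singular point because x P_1(x) = p(x) = 2x + 2 and x^2 P_2(x) = q(x) = -3x are polynomials, hence analytic at x = 0.
p(0) = 2,  q(0) = 0.
Indicial equation: r(r-1) + p(0) r + q(0) = 0, i.e. r^2 + (p(0) - 1) r + q(0) = 0, i.e. r^2 + 1 r = 0.
Discriminant: (1)^2 - 4(0) = 1, so r = (-1 ± 1)/2.
Solving: r_1 = 0, r_2 = -1.

indicial: r^2 + 1 r = 0; roots r_1 = 0, r_2 = -1


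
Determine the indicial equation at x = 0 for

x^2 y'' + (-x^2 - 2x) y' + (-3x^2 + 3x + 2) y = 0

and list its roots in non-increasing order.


Divide by x^2 to reach normal form y'' + P_1(x) y' + P_2(x) y = 0 with P_1(x) = -1 - 2/x and P_2(x) = -3 + 3/x + 2/x^2.
x = 0 is a singular point because the y'-coefficient -1 - 2/x has a pole at x = 0 and the y-coefficient -3 + 3/x + 2/x^2 has a pole at x = 0.
It is a regular singular point because x P_1(x) = p(x) = -x - 2 and x^2 P_2(x) = q(x) = -3x^2 + 3x + 2 are polynomials, hence analytic at x = 0.
p(0) = -2,  q(0) = 2.
Indicial equation: r(r-1) + p(0) r + q(0) = 0, i.e. r^2 + (p(0) - 1) r + q(0) = 0, i.e. r^2 - 3 r + 2 = 0.
Discriminant: (-3)^2 - 4(2) = 1, so r = (3 ± 1)/2.
Solving: r_1 = 2, r_2 = 1.

indicial: r^2 - 3 r + 2 = 0; roots r_1 = 2, r_2 = 1


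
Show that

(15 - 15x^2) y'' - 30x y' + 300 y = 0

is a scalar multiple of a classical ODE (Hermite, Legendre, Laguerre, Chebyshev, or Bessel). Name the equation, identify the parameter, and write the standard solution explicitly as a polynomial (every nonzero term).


All three coefficients share the factor 15; dividing through by 15 gives  (1 - x^2) y'' - 2x y' + 20 y = 0.
This matches the Legendre equation (1 - x^2) y'' - 2x y' + n(n+1) y = 0 (note the -2x y' term) with n(n+1) = 20, so n = 4; the polynomial solution is P_4(x).
With y = sum_k a_k x^k, matching x^k gives (k+2)(k+1) a_{k+2} = [k(k+1) - n(n+1)] a_k = (k - 4)(k + 5) a_k. The right side vanishes at k = 4, so the series with the parity of 4 terminates at degree 4.
Standard normalization (P_n(1) = 1): leading coefficient (2n)!/(2^n (n!)^2) = 40320/(16*576) = 35/8, so a_4 = 35/8. Work downward with a_k = (k+1)(k+2) a_{k+2} / ((k - 4)(k + 5)):
  a_2 = (3)(4)(35/8) / ((2 - 4)(2 + 5)) = (105/2)/(-14) = -15/4
  a_0 = (1)(2)(-15/4) / ((0 - 4)(0 + 5)) = (-15/2)/(-20) = 3/8
Hence P_4(x) = 35 x^4/8 - 15 x^2/4 + 3/8.

P_4(x); series = 35 x^4/8 - 15 x^2/4 + 3/8


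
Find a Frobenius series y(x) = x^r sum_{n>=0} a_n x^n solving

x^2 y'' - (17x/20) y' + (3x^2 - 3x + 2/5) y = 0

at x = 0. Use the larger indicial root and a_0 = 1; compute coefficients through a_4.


Write in Frobenius form y'' + (p(x)/x) y' + (q(x)/x^2) y = 0:
  p(x) = -17/20,  q(x) = 3x^2 - 3x + 2/5.
Indicial equation: r(r-1) + (-17/20) r + (2/5) = 0 -> roots r_1 = 8/5, r_2 = 1/4.
Take r = r_1 = 8/5. Let y(x) = x^r sum_{n>=0} a_n x^n with a_0 = 1.
Substitute y = x^r sum a_n x^n and match x^{r+n}. The recurrence is
  D(n) a_n - 3 a_{n-1} + 3 a_{n-2} = 0,  where D(n) = (r+n)(r+n-1) + (-17/20)(r+n) + (2/5).
  a_n = [3 a_{n-1} - 3 a_{n-2}] / D(n).
Since the indicial polynomial factors as (r - r_1)(r - r_2), D(n) = (r_1 + n - r_1)(r_1 + n - r_2) = n(n + 27/20).
Evaluating step by step (a_0 = 1):
  n = 1: D(1) = 1(1 + 27/20) = 47/20; numerator = 3(1) = 3; a_1 = (3)/(47/20) = 60/47
  n = 2: D(2) = 2(2 + 27/20) = 67/10; numerator = 3(60/47) - 3(1) = 39/47; a_2 = (39/47)/(67/10) = 390/3149
  n = 3: D(3) = 3(3 + 27/20) = 261/20; numerator = 3(390/3149) - 3(60/47) = -10890/3149; a_3 = (-10890/3149)/(261/20) = -24200/91321
  n = 4: D(4) = 4(4 + 27/20) = 107/5; numerator = 3(-24200/91321) - 3(390/3149) = -1590/1363; a_4 = (-1590/1363)/(107/5) = -7950/145841

r = 8/5; a_0 = 1; a_1 = 60/47; a_2 = 390/3149; a_3 = -24200/91321; a_4 = -7950/145841


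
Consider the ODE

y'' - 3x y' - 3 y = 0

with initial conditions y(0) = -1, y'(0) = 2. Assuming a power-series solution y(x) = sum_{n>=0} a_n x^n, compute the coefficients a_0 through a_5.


Ansatz: y(x) = sum_{n>=0} a_n x^n, so y'(x) = sum_{n>=1} n a_n x^(n-1) and y''(x) = sum_{n>=2} n(n-1) a_n x^(n-2).
Substitute into P(x) y'' + Q(x) y' + R(x) y = 0 with P(x) = 1, Q(x) = -3x, R(x) = -3, and match powers of x.
Initial conditions: a_0 = -1, a_1 = 2.
Setting the coefficient of each power of x to zero and solving order by order (substituting the coefficients already found):
  x^0: 2 a_2 - 3 a_0 = 0  ->  2 a_2 = 3 a_0 = -3  ->  a_2 = -3/2
  x^1: 6 a_3 - 6 a_1 = 0  ->  6 a_3 = 6 a_1 = 12  ->  a_3 = 2
  x^2: 12 a_4 - 9 a_2 = 0  ->  12 a_4 = 9 a_2 = -27/2  ->  a_4 = -9/8
  x^3: 20 a_5 - 12 a_3 = 0  ->  20 a_5 = 12 a_3 = 24  ->  a_5 = 6/5
Truncated series: y(x) = -1 + 2 x - (3/2) x^2 + 2 x^3 - (9/8) x^4 + (6/5) x^5 + O(x^6).

a_0 = -1; a_1 = 2; a_2 = -3/2; a_3 = 2; a_4 = -9/8; a_5 = 6/5


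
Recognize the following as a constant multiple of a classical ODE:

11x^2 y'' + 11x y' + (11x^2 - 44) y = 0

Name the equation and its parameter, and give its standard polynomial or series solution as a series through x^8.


All three coefficients share the factor 11; dividing through by 11 gives  x^2 y'' + x y' + (x^2 - 4) y = 0.
This matches the Bessel equation x^2 y'' + x y' + (x^2 - nu^2) y = 0 with nu^2 = 4, so nu = 2; the solution bounded at x = 0 is J_2(x).
Frobenius at x = 0: indicial roots ±nu; for r = nu the recurrence k(k + 2nu) c_k = -c_{k-2} gives the standard series J_nu(x) = sum_{k>=0} (-1)^k / (k! (k+nu)!) (x/2)^(2k+nu). Evaluate the first 4 terms:
  k = 0: (-1)^0 / (0! * 2! * 2^2) x^2 = 1/(1*2*4) x^2 = (1/8) x^2
  k = 1: (-1)^1 / (1! * 3! * 2^4) x^4 = -1/(1*6*16) x^4 = (-1/96) x^4
  k = 2: (-1)^2 / (2! * 4! * 2^6) x^6 = 1/(2*24*64) x^6 = (1/3072) x^6
  k = 3: (-1)^3 / (3! * 5! * 2^8) x^8 = -1/(6*120*256) x^8 = (-1/184320) x^8
Hence J_2(x) = -x^8/184320 + x^6/3072 - x^4/96 + x^2/8 + ....

J_2(x); series = -x^8/184320 + x^6/3072 - x^4/96 + x^2/8


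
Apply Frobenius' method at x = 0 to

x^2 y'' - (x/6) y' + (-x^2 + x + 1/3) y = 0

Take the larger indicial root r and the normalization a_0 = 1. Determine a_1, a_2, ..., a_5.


Write in Frobenius form y'' + (p(x)/x) y' + (q(x)/x^2) y = 0:
  p(x) = -1/6,  q(x) = -x^2 + x + 1/3.
Indicial equation: r(r-1) + (-1/6) r + (1/3) = 0 -> roots r_1 = 2/3, r_2 = 1/2.
Take r = r_1 = 2/3. Let y(x) = x^r sum_{n>=0} a_n x^n with a_0 = 1.
Substitute y = x^r sum a_n x^n and match x^{r+n}. The recurrence is
  D(n) a_n + 1 a_{n-1} - 1 a_{n-2} = 0,  where D(n) = (r+n)(r+n-1) + (-1/6)(r+n) + (1/3).
  a_n = [-1 a_{n-1} + 1 a_{n-2}] / D(n).
Since the indicial polynomial factors as (r - r_1)(r - r_2), D(n) = (r_1 + n - r_1)(r_1 + n - r_2) = n(n + 1/6).
Evaluating step by step (a_0 = 1):
  n = 1: D(1) = 1(1 + 1/6) = 7/6; numerator = -1(1) = -1; a_1 = (-1)/(7/6) = -6/7
  n = 2: D(2) = 2(2 + 1/6) = 13/3; numerator = -1(-6/7) + 1(1) = 13/7; a_2 = (13/7)/(13/3) = 3/7
  n = 3: D(3) = 3(3 + 1/6) = 19/2; numerator = -1(3/7) + 1(-6/7) = -9/7; a_3 = (-9/7)/(19/2) = -18/133
  n = 4: D(4) = 4(4 + 1/6) = 50/3; numerator = -1(-18/133) + 1(3/7) = 75/133; a_4 = (75/133)/(50/3) = 9/266
  n = 5: D(5) = 5(5 + 1/6) = 155/6; numerator = -1(9/266) + 1(-18/133) = -45/266; a_5 = (-45/266)/(155/6) = -27/4123

r = 2/3; a_0 = 1; a_1 = -6/7; a_2 = 3/7; a_3 = -18/133; a_4 = 9/266; a_5 = -27/4123


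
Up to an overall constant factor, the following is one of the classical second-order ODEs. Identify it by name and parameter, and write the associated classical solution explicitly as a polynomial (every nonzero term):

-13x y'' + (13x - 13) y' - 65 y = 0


All three coefficients share the factor -13; dividing through by -13 gives  x y'' + (1 - x) y' + 5 y = 0.
This matches the Laguerre equation x y'' + (1 - x) y' + n y = 0 with n = 5; the polynomial solution is L_5(x).
With y = sum_k a_k x^k, matching x^k gives (k+1)k a_{k+1} + (k+1) a_{k+1} - k a_k + n a_k = 0, i.e. (k+1)^2 a_{k+1} = (k - n) a_k = (k - 5) a_k. The right side vanishes at k = 5, so the series terminates at degree 5.
Standard normalization L_n(0) = 1 gives a_0 = 1. Work upward with a_{k+1} = (k - 5) a_k / (k+1)^2:
  a_1 = (0 - 5)(1) / 1^2 = -5/1 = -5
  a_2 = (1 - 5)(-5) / 2^2 = 20/4 = 5
  a_3 = (2 - 5)(5) / 3^2 = -15/9 = -5/3
  a_4 = (3 - 5)(-5/3) / 4^2 = (10/3)/16 = 5/24
  a_5 = (4 - 5)(5/24) / 5^2 = (-5/24)/25 = -1/120
Hence L_5(x) = -x^5/120 + 5 x^4/24 - 5 x^3/3 + 5 x^2 - 5 x + 1.

L_5(x); series = -x^5/120 + 5 x^4/24 - 5 x^3/3 + 5 x^2 - 5 x + 1


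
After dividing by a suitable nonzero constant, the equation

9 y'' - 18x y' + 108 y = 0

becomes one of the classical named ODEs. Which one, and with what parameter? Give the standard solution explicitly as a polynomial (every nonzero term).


All three coefficients share the factor 9; dividing through by 9 gives  y'' - 2x y' + 12 y = 0.
This matches the Hermite equation y'' - 2x y' + 2n y = 0 with 2n = 12, so n = 6; the polynomial solution is H_6(x).
With y = sum_k a_k x^k, matching x^k gives (k+2)(k+1) a_{k+2} = 2(k - n) a_k = 2(k - 6) a_k. The right side vanishes at k = 6, so the series with the parity of 6 terminates at degree 6.
Standard normalization: leading coefficient of H_n is 2^n, so a_6 = 2^6 = 64. Work downward with a_k = (k+1)(k+2) a_{k+2} / (2(k - n)):
  a_4 = (5)(6)(64) / (2(4 - 6)) = 1920/(-4) = -480
  a_2 = (3)(4)(-480) / (2(2 - 6)) = -5760/(-8) = 720
  a_0 = (1)(2)(720) / (2(0 - 6)) = 1440/(-12) = -120
Hence H_6(x) = 64 x^6 - 480 x^4 + 720 x^2 - 120.

H_6(x); series = 64 x^6 - 480 x^4 + 720 x^2 - 120


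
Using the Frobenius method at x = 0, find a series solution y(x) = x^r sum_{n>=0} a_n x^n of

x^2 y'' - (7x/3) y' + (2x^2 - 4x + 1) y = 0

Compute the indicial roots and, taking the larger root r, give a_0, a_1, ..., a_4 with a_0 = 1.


Write in Frobenius form y'' + (p(x)/x) y' + (q(x)/x^2) y = 0:
  p(x) = -7/3,  q(x) = 2x^2 - 4x + 1.
Indicial equation: r(r-1) + (-7/3) r + (1) = 0 -> roots r_1 = 3, r_2 = 1/3.
Take r = r_1 = 3. Let y(x) = x^r sum_{n>=0} a_n x^n with a_0 = 1.
Substitute y = x^r sum a_n x^n and match x^{r+n}. The recurrence is
  D(n) a_n - 4 a_{n-1} + 2 a_{n-2} = 0,  where D(n) = (r+n)(r+n-1) + (-7/3)(r+n) + (1).
  a_n = [4 a_{n-1} - 2 a_{n-2}] / D(n).
Since the indicial polynomial factors as (r - r_1)(r - r_2), D(n) = (r_1 + n - r_1)(r_1 + n - r_2) = n(n + 8/3).
Evaluating step by step (a_0 = 1):
  n = 1: D(1) = 1(1 + 8/3) = 11/3; numerator = 4(1) = 4; a_1 = (4)/(11/3) = 12/11
  n = 2: D(2) = 2(2 + 8/3) = 28/3; numerator = 4(12/11) - 2(1) = 26/11; a_2 = (26/11)/(28/3) = 39/154
  n = 3: D(3) = 3(3 + 8/3) = 17; numerator = 4(39/154) - 2(12/11) = -90/77; a_3 = (-90/77)/(17) = -90/1309
  n = 4: D(4) = 4(4 + 8/3) = 80/3; numerator = 4(-90/1309) - 2(39/154) = -93/119; a_4 = (-93/119)/(80/3) = -279/9520

r = 3; a_0 = 1; a_1 = 12/11; a_2 = 39/154; a_3 = -90/1309; a_4 = -279/9520


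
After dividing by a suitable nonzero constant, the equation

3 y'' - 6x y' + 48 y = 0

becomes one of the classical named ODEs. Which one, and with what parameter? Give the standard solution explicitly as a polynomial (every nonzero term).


All three coefficients share the factor 3; dividing through by 3 gives  y'' - 2x y' + 16 y = 0.
This matches the Hermite equation y'' - 2x y' + 2n y = 0 with 2n = 16, so n = 8; the polynomial solution is H_8(x).
With y = sum_k a_k x^k, matching x^k gives (k+2)(k+1) a_{k+2} = 2(k - n) a_k = 2(k - 8) a_k. The right side vanishes at k = 8, so the series with the parity of 8 terminates at degree 8.
Standard normalization: leading coefficient of H_n is 2^n, so a_8 = 2^8 = 256. Work downward with a_k = (k+1)(k+2) a_{k+2} / (2(k - n)):
  a_6 = (7)(8)(256) / (2(6 - 8)) = 14336/(-4) = -3584
  a_4 = (5)(6)(-3584) / (2(4 - 8)) = -107520/(-8) = 13440
  a_2 = (3)(4)(13440) / (2(2 - 8)) = 161280/(-12) = -13440
  a_0 = (1)(2)(-13440) / (2(0 - 8)) = -26880/(-16) = 1680
Hence H_8(x) = 256 x^8 - 3584 x^6 + 13440 x^4 - 13440 x^2 + 1680.

H_8(x); series = 256 x^8 - 3584 x^6 + 13440 x^4 - 13440 x^2 + 1680


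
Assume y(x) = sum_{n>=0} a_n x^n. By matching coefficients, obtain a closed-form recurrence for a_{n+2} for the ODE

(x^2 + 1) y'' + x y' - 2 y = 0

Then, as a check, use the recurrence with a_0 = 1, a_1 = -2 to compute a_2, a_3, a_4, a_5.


Substitute y = sum_n a_n x^n.
(1 + 1 x^2) y'' contributes (n+2)(n+1) a_{n+2} + n(n-1) a_n at x^n.
x y'(x) contributes n a_n at x^n.
-2 y(x) contributes -2 a_n at x^n.
Matching x^n: (n+2)(n+1) a_{n+2} + (n(n-1) + n - 2) a_n = 0.
Thus a_{n+2} = (-n(n-1) - n + 2) / ((n+1)(n+2)) * a_n.

Check with a_0 = 1, a_1 = -2 (apply the recurrence for n = 0, 1, 2, 3): a_0 = 1, a_1 = -2, a_2 = 1, a_3 = -1/3, a_4 = -1/6, a_5 = 7/60.

a_(n+2) = (-n(n-1) - n + 2) / ((n+1)(n+2)) * a_n; check: a_0 = 1, a_1 = -2, a_2 = 1, a_3 = -1/3, a_4 = -1/6, a_5 = 7/60


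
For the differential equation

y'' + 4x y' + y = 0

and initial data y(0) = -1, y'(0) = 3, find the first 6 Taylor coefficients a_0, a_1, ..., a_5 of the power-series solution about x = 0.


Ansatz: y(x) = sum_{n>=0} a_n x^n, so y'(x) = sum_{n>=1} n a_n x^(n-1) and y''(x) = sum_{n>=2} n(n-1) a_n x^(n-2).
Substitute into P(x) y'' + Q(x) y' + R(x) y = 0 with P(x) = 1, Q(x) = 4x, R(x) = 1, and match powers of x.
Initial conditions: a_0 = -1, a_1 = 3.
Setting the coefficient of each power of x to zero and solving order by order (substituting the coefficients already found):
  x^0: 2 a_2 + a_0 = 0  ->  2 a_2 = -a_0 = 1  ->  a_2 = 1/2
  x^1: 6 a_3 + 5 a_1 = 0  ->  6 a_3 = -5 a_1 = -15  ->  a_3 = -5/2
  x^2: 12 a_4 + 9 a_2 = 0  ->  12 a_4 = -9 a_2 = -9/2  ->  a_4 = -3/8
  x^3: 20 a_5 + 13 a_3 = 0  ->  20 a_5 = -13 a_3 = 65/2  ->  a_5 = 13/8
Truncated series: y(x) = -1 + 3 x + (1/2) x^2 - (5/2) x^3 - (3/8) x^4 + (13/8) x^5 + O(x^6).

a_0 = -1; a_1 = 3; a_2 = 1/2; a_3 = -5/2; a_4 = -3/8; a_5 = 13/8


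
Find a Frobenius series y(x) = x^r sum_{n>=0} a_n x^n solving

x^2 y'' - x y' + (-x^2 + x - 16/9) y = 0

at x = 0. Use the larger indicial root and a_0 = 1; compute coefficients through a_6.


Write in Frobenius form y'' + (p(x)/x) y' + (q(x)/x^2) y = 0:
  p(x) = -1,  q(x) = -x^2 + x - 16/9.
Indicial equation: r(r-1) + (-1) r + (-16/9) = 0 -> roots r_1 = 8/3, r_2 = -2/3.
Take r = r_1 = 8/3. Let y(x) = x^r sum_{n>=0} a_n x^n with a_0 = 1.
Substitute y = x^r sum a_n x^n and match x^{r+n}. The recurrence is
  D(n) a_n + 1 a_{n-1} - 1 a_{n-2} = 0,  where D(n) = (r+n)(r+n-1) + (-1)(r+n) + (-16/9).
  a_n = [-1 a_{n-1} + 1 a_{n-2}] / D(n).
Since the indicial polynomial factors as (r - r_1)(r - r_2), D(n) = (r_1 + n - r_1)(r_1 + n - r_2) = n(n + 10/3).
Evaluating step by step (a_0 = 1):
  n = 1: D(1) = 1(1 + 10/3) = 13/3; numerator = -1(1) = -1; a_1 = (-1)/(13/3) = -3/13
  n = 2: D(2) = 2(2 + 10/3) = 32/3; numerator = -1(-3/13) + 1(1) = 16/13; a_2 = (16/13)/(32/3) = 3/26
  n = 3: D(3) = 3(3 + 10/3) = 19; numerator = -1(3/26) + 1(-3/13) = -9/26; a_3 = (-9/26)/(19) = -9/494
  n = 4: D(4) = 4(4 + 10/3) = 88/3; numerator = -1(-9/494) + 1(3/26) = 33/247; a_4 = (33/247)/(88/3) = 9/1976
  n = 5: D(5) = 5(5 + 10/3) = 125/3; numerator = -1(9/1976) + 1(-9/494) = -45/1976; a_5 = (-45/1976)/(125/3) = -27/49400
  n = 6: D(6) = 6(6 + 10/3) = 56; numerator = -1(-27/49400) + 1(9/1976) = 63/12350; a_6 = (63/12350)/(56) = 9/98800

r = 8/3; a_0 = 1; a_1 = -3/13; a_2 = 3/26; a_3 = -9/494; a_4 = 9/1976; a_5 = -27/49400; a_6 = 9/98800


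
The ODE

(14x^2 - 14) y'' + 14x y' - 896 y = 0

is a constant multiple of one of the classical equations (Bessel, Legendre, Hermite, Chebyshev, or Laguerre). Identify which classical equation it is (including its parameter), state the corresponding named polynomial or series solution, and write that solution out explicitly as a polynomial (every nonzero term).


All three coefficients share the factor -14; dividing through by -14 gives  (1 - x^2) y'' - x y' + 64 y = 0.
This matches the Chebyshev equation (1 - x^2) y'' - x y' + n^2 y = 0 (note the -x y' term, not -2x y') with n^2 = 64, so n = 8; the polynomial solution is T_8(x).
With y = sum_k a_k x^k, matching x^k gives (k+2)(k+1) a_{k+2} = (k^2 - n^2) a_k = (k - 8)(k + 8) a_k. The right side vanishes at k = 8, so the series with the parity of 8 terminates at degree 8.
Standard normalization: leading coefficient of T_n is 2^(n-1), so a_8 = 2^7 = 128. Work downward with a_k = (k+1)(k+2) a_{k+2} / ((k - 8)(k + 8)):
  a_6 = (7)(8)(128) / ((6 - 8)(6 + 8)) = 7168/(-28) = -256
  a_4 = (5)(6)(-256) / ((4 - 8)(4 + 8)) = -7680/(-48) = 160
  a_2 = (3)(4)(160) / ((2 - 8)(2 + 8)) = 1920/(-60) = -32
  a_0 = (1)(2)(-32) / ((0 - 8)(0 + 8)) = -64/(-64) = 1
Hence T_8(x) = 128 x^8 - 256 x^6 + 160 x^4 - 32 x^2 + 1.

T_8(x); series = 128 x^8 - 256 x^6 + 160 x^4 - 32 x^2 + 1


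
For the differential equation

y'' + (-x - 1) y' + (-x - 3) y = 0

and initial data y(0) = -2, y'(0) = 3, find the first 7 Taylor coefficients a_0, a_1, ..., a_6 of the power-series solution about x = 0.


Ansatz: y(x) = sum_{n>=0} a_n x^n, so y'(x) = sum_{n>=1} n a_n x^(n-1) and y''(x) = sum_{n>=2} n(n-1) a_n x^(n-2).
Substitute into P(x) y'' + Q(x) y' + R(x) y = 0 with P(x) = 1, Q(x) = -x - 1, R(x) = -x - 3, and match powers of x.
Initial conditions: a_0 = -2, a_1 = 3.
Setting the coefficient of each power of x to zero and solving order by order (substituting the coefficients already found):
  x^0: 2 a_2 - a_1 - 3 a_0 = 0  ->  2 a_2 = a_1 + 3 a_0 = -3  ->  a_2 = -3/2
  x^1: 6 a_3 - 2 a_2 - 4 a_1 - a_0 = 0  ->  6 a_3 = 2 a_2 + 4 a_1 + a_0 = 7  ->  a_3 = 7/6
  x^2: 12 a_4 - 3 a_3 - 5 a_2 - a_1 = 0  ->  12 a_4 = 3 a_3 + 5 a_2 + a_1 = -1  ->  a_4 = -1/12
  x^3: 20 a_5 - 4 a_4 - 6 a_3 - a_2 = 0  ->  20 a_5 = 4 a_4 + 6 a_3 + a_2 = 31/6  ->  a_5 = 31/120
  x^4: 30 a_6 - 5 a_5 - 7 a_4 - a_3 = 0  ->  30 a_6 = 5 a_5 + 7 a_4 + a_3 = 15/8  ->  a_6 = 1/16
Truncated series: y(x) = -2 + 3 x - (3/2) x^2 + (7/6) x^3 - (1/12) x^4 + (31/120) x^5 + (1/16) x^6 + O(x^7).

a_0 = -2; a_1 = 3; a_2 = -3/2; a_3 = 7/6; a_4 = -1/12; a_5 = 31/120; a_6 = 1/16


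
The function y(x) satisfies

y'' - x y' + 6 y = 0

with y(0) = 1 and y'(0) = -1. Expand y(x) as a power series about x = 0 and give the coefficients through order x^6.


Ansatz: y(x) = sum_{n>=0} a_n x^n, so y'(x) = sum_{n>=1} n a_n x^(n-1) and y''(x) = sum_{n>=2} n(n-1) a_n x^(n-2).
Substitute into P(x) y'' + Q(x) y' + R(x) y = 0 with P(x) = 1, Q(x) = -x, R(x) = 6, and match powers of x.
Initial conditions: a_0 = 1, a_1 = -1.
Setting the coefficient of each power of x to zero and solving order by order (substituting the coefficients already found):
  x^0: 2 a_2 + 6 a_0 = 0  ->  2 a_2 = -6 a_0 = -6  ->  a_2 = -3
  x^1: 6 a_3 + 5 a_1 = 0  ->  6 a_3 = -5 a_1 = 5  ->  a_3 = 5/6
  x^2: 12 a_4 + 4 a_2 = 0  ->  12 a_4 = -4 a_2 = 12  ->  a_4 = 1
  x^3: 20 a_5 + 3 a_3 = 0  ->  20 a_5 = -3 a_3 = -5/2  ->  a_5 = -1/8
  x^4: 30 a_6 + 2 a_4 = 0  ->  30 a_6 = -2 a_4 = -2  ->  a_6 = -1/15
Truncated series: y(x) = 1 - x - 3 x^2 + (5/6) x^3 + x^4 - (1/8) x^5 - (1/15) x^6 + O(x^7).

a_0 = 1; a_1 = -1; a_2 = -3; a_3 = 5/6; a_4 = 1; a_5 = -1/8; a_6 = -1/15


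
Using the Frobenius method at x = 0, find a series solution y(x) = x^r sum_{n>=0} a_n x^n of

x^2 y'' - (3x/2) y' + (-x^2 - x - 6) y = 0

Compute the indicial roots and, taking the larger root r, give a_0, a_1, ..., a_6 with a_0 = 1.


Write in Frobenius form y'' + (p(x)/x) y' + (q(x)/x^2) y = 0:
  p(x) = -3/2,  q(x) = -x^2 - x - 6.
Indicial equation: r(r-1) + (-3/2) r + (-6) = 0 -> roots r_1 = 4, r_2 = -3/2.
Take r = r_1 = 4. Let y(x) = x^r sum_{n>=0} a_n x^n with a_0 = 1.
Substitute y = x^r sum a_n x^n and match x^{r+n}. The recurrence is
  D(n) a_n - 1 a_{n-1} - 1 a_{n-2} = 0,  where D(n) = (r+n)(r+n-1) + (-3/2)(r+n) + (-6).
  a_n = [1 a_{n-1} + 1 a_{n-2}] / D(n).
Since the indicial polynomial factors as (r - r_1)(r - r_2), D(n) = (r_1 + n - r_1)(r_1 + n - r_2) = n(n + 11/2).
Evaluating step by step (a_0 = 1):
  n = 1: D(1) = 1(1 + 11/2) = 13/2; numerator = 1(1) = 1; a_1 = (1)/(13/2) = 2/13
  n = 2: D(2) = 2(2 + 11/2) = 15; numerator = 1(2/13) + 1(1) = 15/13; a_2 = (15/13)/(15) = 1/13
  n = 3: D(3) = 3(3 + 11/2) = 51/2; numerator = 1(1/13) + 1(2/13) = 3/13; a_3 = (3/13)/(51/2) = 2/221
  n = 4: D(4) = 4(4 + 11/2) = 38; numerator = 1(2/221) + 1(1/13) = 19/221; a_4 = (19/221)/(38) = 1/442
  n = 5: D(5) = 5(5 + 11/2) = 105/2; numerator = 1(1/442) + 1(2/221) = 5/442; a_5 = (5/442)/(105/2) = 1/4641
  n = 6: D(6) = 6(6 + 11/2) = 69; numerator = 1(1/4641) + 1(1/442) = 23/9282; a_6 = (23/9282)/(69) = 1/27846

r = 4; a_0 = 1; a_1 = 2/13; a_2 = 1/13; a_3 = 2/221; a_4 = 1/442; a_5 = 1/4641; a_6 = 1/27846


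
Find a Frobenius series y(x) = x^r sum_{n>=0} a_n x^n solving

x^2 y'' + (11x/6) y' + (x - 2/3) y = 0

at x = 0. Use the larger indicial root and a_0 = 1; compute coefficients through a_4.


Write in Frobenius form y'' + (p(x)/x) y' + (q(x)/x^2) y = 0:
  p(x) = 11/6,  q(x) = x - 2/3.
Indicial equation: r(r-1) + (11/6) r + (-2/3) = 0 -> roots r_1 = 1/2, r_2 = -4/3.
Take r = r_1 = 1/2. Let y(x) = x^r sum_{n>=0} a_n x^n with a_0 = 1.
Substitute y = x^r sum a_n x^n and match x^{r+n}. The recurrence is
  D(n) a_n + 1 a_{n-1} = 0,  where D(n) = (r+n)(r+n-1) + (11/6)(r+n) + (-2/3).
  a_n = -1 / D(n) * a_{n-1}.
Since the indicial polynomial factors as (r - r_1)(r - r_2), D(n) = (r_1 + n - r_1)(r_1 + n - r_2) = n(n + 11/6).
Evaluating step by step (a_0 = 1):
  n = 1: D(1) = 1(1 + 11/6) = 17/6; numerator = -1(1) = -1; a_1 = (-1)/(17/6) = -6/17
  n = 2: D(2) = 2(2 + 11/6) = 23/3; numerator = -1(-6/17) = 6/17; a_2 = (6/17)/(23/3) = 18/391
  n = 3: D(3) = 3(3 + 11/6) = 29/2; numerator = -1(18/391) = -18/391; a_3 = (-18/391)/(29/2) = -36/11339
  n = 4: D(4) = 4(4 + 11/6) = 70/3; numerator = -1(-36/11339) = 36/11339; a_4 = (36/11339)/(70/3) = 54/396865

r = 1/2; a_0 = 1; a_1 = -6/17; a_2 = 18/391; a_3 = -36/11339; a_4 = 54/396865


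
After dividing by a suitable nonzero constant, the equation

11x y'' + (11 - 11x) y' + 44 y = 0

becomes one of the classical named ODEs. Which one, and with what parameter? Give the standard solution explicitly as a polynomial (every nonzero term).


All three coefficients share the factor 11; dividing through by 11 gives  x y'' + (1 - x) y' + 4 y = 0.
This matches the Laguerre equation x y'' + (1 - x) y' + n y = 0 with n = 4; the polynomial solution is L_4(x).
With y = sum_k a_k x^k, matching x^k gives (k+1)k a_{k+1} + (k+1) a_{k+1} - k a_k + n a_k = 0, i.e. (k+1)^2 a_{k+1} = (k - n) a_k = (k - 4) a_k. The right side vanishes at k = 4, so the series terminates at degree 4.
Standard normalization L_n(0) = 1 gives a_0 = 1. Work upward with a_{k+1} = (k - 4) a_k / (k+1)^2:
  a_1 = (0 - 4)(1) / 1^2 = -4/1 = -4
  a_2 = (1 - 4)(-4) / 2^2 = 12/4 = 3
  a_3 = (2 - 4)(3) / 3^2 = -6/9 = -2/3
  a_4 = (3 - 4)(-2/3) / 4^2 = (2/3)/16 = 1/24
Hence L_4(x) = x^4/24 - 2 x^3/3 + 3 x^2 - 4 x + 1.

L_4(x); series = x^4/24 - 2 x^3/3 + 3 x^2 - 4 x + 1


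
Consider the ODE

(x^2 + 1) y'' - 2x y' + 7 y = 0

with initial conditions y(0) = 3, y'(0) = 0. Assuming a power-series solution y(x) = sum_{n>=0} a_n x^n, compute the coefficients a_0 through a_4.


Ansatz: y(x) = sum_{n>=0} a_n x^n, so y'(x) = sum_{n>=1} n a_n x^(n-1) and y''(x) = sum_{n>=2} n(n-1) a_n x^(n-2).
Substitute into P(x) y'' + Q(x) y' + R(x) y = 0 with P(x) = x^2 + 1, Q(x) = -2x, R(x) = 7, and match powers of x.
Initial conditions: a_0 = 3, a_1 = 0.
Setting the coefficient of each power of x to zero and solving order by order (substituting the coefficients already found):
  x^0: 2 a_2 + 7 a_0 = 0  ->  2 a_2 = -7 a_0 = -21  ->  a_2 = -21/2
  x^1: 6 a_3 + 5 a_1 = 0  ->  6 a_3 = -5 a_1 = 0  ->  a_3 = 0
  x^2: 12 a_4 + 5 a_2 = 0  ->  12 a_4 = -5 a_2 = 105/2  ->  a_4 = 35/8
Truncated series: y(x) = 3 - (21/2) x^2 + (35/8) x^4 + O(x^5).

a_0 = 3; a_1 = 0; a_2 = -21/2; a_3 = 0; a_4 = 35/8


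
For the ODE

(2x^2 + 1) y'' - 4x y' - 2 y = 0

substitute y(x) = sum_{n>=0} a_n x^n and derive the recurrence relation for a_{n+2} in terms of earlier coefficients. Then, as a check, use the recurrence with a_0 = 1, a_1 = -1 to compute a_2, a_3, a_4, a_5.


Substitute y = sum_n a_n x^n.
(1 + 2 x^2) y'' contributes (n+2)(n+1) a_{n+2} + 2 n(n-1) a_n at x^n.
-4 x y'(x) contributes -4 n a_n at x^n.
-2 y(x) contributes -2 a_n at x^n.
Matching x^n: (n+2)(n+1) a_{n+2} + (2 n(n-1) - 4 n - 2) a_n = 0.
Thus a_{n+2} = (-2 n(n-1) + 4 n + 2) / ((n+1)(n+2)) * a_n.

Check with a_0 = 1, a_1 = -1 (apply the recurrence for n = 0, 1, 2, 3): a_0 = 1, a_1 = -1, a_2 = 1, a_3 = -1, a_4 = 1/2, a_5 = -1/10.

a_(n+2) = (-2 n(n-1) + 4 n + 2) / ((n+1)(n+2)) * a_n; check: a_0 = 1, a_1 = -1, a_2 = 1, a_3 = -1, a_4 = 1/2, a_5 = -1/10


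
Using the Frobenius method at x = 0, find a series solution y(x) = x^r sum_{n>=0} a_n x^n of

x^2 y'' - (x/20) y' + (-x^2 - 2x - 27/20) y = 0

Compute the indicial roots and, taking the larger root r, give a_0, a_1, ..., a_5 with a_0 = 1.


Write in Frobenius form y'' + (p(x)/x) y' + (q(x)/x^2) y = 0:
  p(x) = -1/20,  q(x) = -x^2 - 2x - 27/20.
Indicial equation: r(r-1) + (-1/20) r + (-27/20) = 0 -> roots r_1 = 9/5, r_2 = -3/4.
Take r = r_1 = 9/5. Let y(x) = x^r sum_{n>=0} a_n x^n with a_0 = 1.
Substitute y = x^r sum a_n x^n and match x^{r+n}. The recurrence is
  D(n) a_n - 2 a_{n-1} - 1 a_{n-2} = 0,  where D(n) = (r+n)(r+n-1) + (-1/20)(r+n) + (-27/20).
  a_n = [2 a_{n-1} + 1 a_{n-2}] / D(n).
Since the indicial polynomial factors as (r - r_1)(r - r_2), D(n) = (r_1 + n - r_1)(r_1 + n - r_2) = n(n + 51/20).
Evaluating step by step (a_0 = 1):
  n = 1: D(1) = 1(1 + 51/20) = 71/20; numerator = 2(1) = 2; a_1 = (2)/(71/20) = 40/71
  n = 2: D(2) = 2(2 + 51/20) = 91/10; numerator = 2(40/71) + 1(1) = 151/71; a_2 = (151/71)/(91/10) = 1510/6461
  n = 3: D(3) = 3(3 + 51/20) = 333/20; numerator = 2(1510/6461) + 1(40/71) = 6660/6461; a_3 = (6660/6461)/(333/20) = 400/6461
  n = 4: D(4) = 4(4 + 51/20) = 131/5; numerator = 2(400/6461) + 1(1510/6461) = 330/923; a_4 = (330/923)/(131/5) = 1650/120913
  n = 5: D(5) = 5(5 + 51/20) = 151/4; numerator = 2(1650/120913) + 1(400/6461) = 75500/846391; a_5 = (75500/846391)/(151/4) = 2000/846391

r = 9/5; a_0 = 1; a_1 = 40/71; a_2 = 1510/6461; a_3 = 400/6461; a_4 = 1650/120913; a_5 = 2000/846391


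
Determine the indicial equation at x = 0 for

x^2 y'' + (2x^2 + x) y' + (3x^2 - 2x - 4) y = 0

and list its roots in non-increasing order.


Divide by x^2 to reach normal form y'' + P_1(x) y' + P_2(x) y = 0 with P_1(x) = 2 + 1/x and P_2(x) = 3 - 2/x - 4/x^2.
x = 0 is a singular point because the y'-coefficient 2 + 1/x has a pole at x = 0 and the y-coefficient 3 - 2/x - 4/x^2 has a pole at x = 0.
It is a regular singular point because x P_1(x) = p(x) = 2x + 1 and x^2 P_2(x) = q(x) = 3x^2 - 2x - 4 are polynomials, hence analytic at x = 0.
p(0) = 1,  q(0) = -4.
Indicial equation: r(r-1) + p(0) r + q(0) = 0, i.e. r^2 + (p(0) - 1) r + q(0) = 0, i.e. r^2 - 4 = 0.
Discriminant: (0)^2 - 4(-4) = 16, so r = (0 ± 4)/2.
Solving: r_1 = 2, r_2 = -2.

indicial: r^2 - 4 = 0; roots r_1 = 2, r_2 = -2


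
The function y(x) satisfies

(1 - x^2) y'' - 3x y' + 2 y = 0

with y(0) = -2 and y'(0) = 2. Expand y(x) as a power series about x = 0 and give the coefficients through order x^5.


Ansatz: y(x) = sum_{n>=0} a_n x^n, so y'(x) = sum_{n>=1} n a_n x^(n-1) and y''(x) = sum_{n>=2} n(n-1) a_n x^(n-2).
Substitute into P(x) y'' + Q(x) y' + R(x) y = 0 with P(x) = 1 - x^2, Q(x) = -3x, R(x) = 2, and match powers of x.
Initial conditions: a_0 = -2, a_1 = 2.
Setting the coefficient of each power of x to zero and solving order by order (substituting the coefficients already found):
  x^0: 2 a_2 + 2 a_0 = 0  ->  2 a_2 = -2 a_0 = 4  ->  a_2 = 2
  x^1: 6 a_3 - a_1 = 0  ->  6 a_3 = a_1 = 2  ->  a_3 = 1/3
  x^2: 12 a_4 - 6 a_2 = 0  ->  12 a_4 = 6 a_2 = 12  ->  a_4 = 1
  x^3: 20 a_5 - 13 a_3 = 0  ->  20 a_5 = 13 a_3 = 13/3  ->  a_5 = 13/60
Truncated series: y(x) = -2 + 2 x + 2 x^2 + (1/3) x^3 + x^4 + (13/60) x^5 + O(x^6).

a_0 = -2; a_1 = 2; a_2 = 2; a_3 = 1/3; a_4 = 1; a_5 = 13/60


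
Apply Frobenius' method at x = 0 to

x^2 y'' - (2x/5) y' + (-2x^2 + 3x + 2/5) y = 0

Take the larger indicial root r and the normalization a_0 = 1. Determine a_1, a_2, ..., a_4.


Write in Frobenius form y'' + (p(x)/x) y' + (q(x)/x^2) y = 0:
  p(x) = -2/5,  q(x) = -2x^2 + 3x + 2/5.
Indicial equation: r(r-1) + (-2/5) r + (2/5) = 0 -> roots r_1 = 1, r_2 = 2/5.
Take r = r_1 = 1. Let y(x) = x^r sum_{n>=0} a_n x^n with a_0 = 1.
Substitute y = x^r sum a_n x^n and match x^{r+n}. The recurrence is
  D(n) a_n + 3 a_{n-1} - 2 a_{n-2} = 0,  where D(n) = (r+n)(r+n-1) + (-2/5)(r+n) + (2/5).
  a_n = [-3 a_{n-1} + 2 a_{n-2}] / D(n).
Since the indicial polynomial factors as (r - r_1)(r - r_2), D(n) = (r_1 + n - r_1)(r_1 + n - r_2) = n(n + 3/5).
Evaluating step by step (a_0 = 1):
  n = 1: D(1) = 1(1 + 3/5) = 8/5; numerator = -3(1) = -3; a_1 = (-3)/(8/5) = -15/8
  n = 2: D(2) = 2(2 + 3/5) = 26/5; numerator = -3(-15/8) + 2(1) = 61/8; a_2 = (61/8)/(26/5) = 305/208
  n = 3: D(3) = 3(3 + 3/5) = 54/5; numerator = -3(305/208) + 2(-15/8) = -1695/208; a_3 = (-1695/208)/(54/5) = -2825/3744
  n = 4: D(4) = 4(4 + 3/5) = 92/5; numerator = -3(-2825/3744) + 2(305/208) = 6485/1248; a_4 = (6485/1248)/(92/5) = 32425/114816

r = 1; a_0 = 1; a_1 = -15/8; a_2 = 305/208; a_3 = -2825/3744; a_4 = 32425/114816


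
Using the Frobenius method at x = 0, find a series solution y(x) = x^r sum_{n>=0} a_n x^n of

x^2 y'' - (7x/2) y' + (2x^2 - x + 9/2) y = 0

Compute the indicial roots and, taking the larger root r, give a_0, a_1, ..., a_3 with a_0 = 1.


Write in Frobenius form y'' + (p(x)/x) y' + (q(x)/x^2) y = 0:
  p(x) = -7/2,  q(x) = 2x^2 - x + 9/2.
Indicial equation: r(r-1) + (-7/2) r + (9/2) = 0 -> roots r_1 = 3, r_2 = 3/2.
Take r = r_1 = 3. Let y(x) = x^r sum_{n>=0} a_n x^n with a_0 = 1.
Substitute y = x^r sum a_n x^n and match x^{r+n}. The recurrence is
  D(n) a_n - 1 a_{n-1} + 2 a_{n-2} = 0,  where D(n) = (r+n)(r+n-1) + (-7/2)(r+n) + (9/2).
  a_n = [1 a_{n-1} - 2 a_{n-2}] / D(n).
Since the indicial polynomial factors as (r - r_1)(r - r_2), D(n) = (r_1 + n - r_1)(r_1 + n - r_2) = n(n + 3/2).
Evaluating step by step (a_0 = 1):
  n = 1: D(1) = 1(1 + 3/2) = 5/2; numerator = 1(1) = 1; a_1 = (1)/(5/2) = 2/5
  n = 2: D(2) = 2(2 + 3/2) = 7; numerator = 1(2/5) - 2(1) = -8/5; a_2 = (-8/5)/(7) = -8/35
  n = 3: D(3) = 3(3 + 3/2) = 27/2; numerator = 1(-8/35) - 2(2/5) = -36/35; a_3 = (-36/35)/(27/2) = -8/105

r = 3; a_0 = 1; a_1 = 2/5; a_2 = -8/35; a_3 = -8/105


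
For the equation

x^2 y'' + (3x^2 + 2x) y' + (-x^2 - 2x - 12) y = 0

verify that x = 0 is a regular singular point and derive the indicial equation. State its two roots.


Divide by x^2 to reach normal form y'' + P_1(x) y' + P_2(x) y = 0 with P_1(x) = 3 + 2/x and P_2(x) = -1 - 2/x - 12/x^2.
x = 0 is a singular point because the y'-coefficient 3 + 2/x has a pole at x = 0 and the y-coefficient -1 - 2/x - 12/x^2 has a pole at x = 0.
It is a regular singular point because x P_1(x) = p(x) = 3x + 2 and x^2 P_2(x) = q(x) = -x^2 - 2x - 12 are polynomials, hence analytic at x = 0.
p(0) = 2,  q(0) = -12.
Indicial equation: r(r-1) + p(0) r + q(0) = 0, i.e. r^2 + (p(0) - 1) r + q(0) = 0, i.e. r^2 + 1 r - 12 = 0.
Discriminant: (1)^2 - 4(-12) = 49, so r = (-1 ± 7)/2.
Solving: r_1 = 3, r_2 = -4.

indicial: r^2 + 1 r - 12 = 0; roots r_1 = 3, r_2 = -4
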